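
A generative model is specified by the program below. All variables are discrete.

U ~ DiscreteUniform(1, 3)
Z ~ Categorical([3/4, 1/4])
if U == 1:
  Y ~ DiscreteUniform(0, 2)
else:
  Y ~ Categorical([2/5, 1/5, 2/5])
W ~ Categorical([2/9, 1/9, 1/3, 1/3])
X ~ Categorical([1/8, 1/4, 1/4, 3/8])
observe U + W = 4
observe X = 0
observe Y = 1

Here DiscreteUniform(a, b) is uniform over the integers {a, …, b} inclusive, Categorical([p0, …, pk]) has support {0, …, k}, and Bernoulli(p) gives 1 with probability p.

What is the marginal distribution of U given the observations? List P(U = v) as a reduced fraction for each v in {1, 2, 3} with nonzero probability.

Enumerate traces; 6 have nonzero weight after conditioning:
  (U=1, Z=0, Y=1, W=3, X=0) weight 1/288
  (U=1, Z=1, Y=1, W=3, X=0) weight 1/864
  (U=2, Z=0, Y=1, W=2, X=0) weight 1/480
  (U=2, Z=1, Y=1, W=2, X=0) weight 1/1440
  (U=3, Z=0, Y=1, W=1, X=0) weight 1/1440
  (U=3, Z=1, Y=1, W=1, X=0) weight 1/4320
Group by U:
  weight(U=1) = 1/216
  weight(U=2) = 1/360
  weight(U=3) = 1/1080
Total weight = 1/216 + 1/360 + 1/1080 = 1/120
P(U=1 | obs) = 1/216 / 1/120 = 5/9
P(U=2 | obs) = 1/360 / 1/120 = 1/3
P(U=3 | obs) = 1/1080 / 1/120 = 1/9

P(U=1) = 5/9, P(U=2) = 1/3, P(U=3) = 1/9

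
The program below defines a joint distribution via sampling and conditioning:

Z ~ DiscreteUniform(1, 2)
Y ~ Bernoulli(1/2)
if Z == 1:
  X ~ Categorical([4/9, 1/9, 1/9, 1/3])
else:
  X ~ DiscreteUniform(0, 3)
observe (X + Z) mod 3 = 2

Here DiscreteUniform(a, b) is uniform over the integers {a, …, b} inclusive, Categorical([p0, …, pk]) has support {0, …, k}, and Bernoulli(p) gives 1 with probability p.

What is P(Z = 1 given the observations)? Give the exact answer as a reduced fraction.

Enumerate traces; 6 have nonzero weight after conditioning:
  (Z=1, Y=0, X=1) weight 1/36
  (Z=1, Y=1, X=1) weight 1/36
  (Z=2, Y=0, X=0) weight 1/16
  (Z=2, Y=0, X=3) weight 1/16
  (Z=2, Y=1, X=0) weight 1/16
  (Z=2, Y=1, X=3) weight 1/16
Group by Z:
  weight(Z=1) = 1/18
  weight(Z=2) = 1/4
Total weight = 1/18 + 1/4 = 11/36
P(Z=1 | obs) = 1/18 / 11/36 = 2/11
P(Z=2 | obs) = 1/4 / 11/36 = 9/11

P(Z = 1 | obs) = 2/11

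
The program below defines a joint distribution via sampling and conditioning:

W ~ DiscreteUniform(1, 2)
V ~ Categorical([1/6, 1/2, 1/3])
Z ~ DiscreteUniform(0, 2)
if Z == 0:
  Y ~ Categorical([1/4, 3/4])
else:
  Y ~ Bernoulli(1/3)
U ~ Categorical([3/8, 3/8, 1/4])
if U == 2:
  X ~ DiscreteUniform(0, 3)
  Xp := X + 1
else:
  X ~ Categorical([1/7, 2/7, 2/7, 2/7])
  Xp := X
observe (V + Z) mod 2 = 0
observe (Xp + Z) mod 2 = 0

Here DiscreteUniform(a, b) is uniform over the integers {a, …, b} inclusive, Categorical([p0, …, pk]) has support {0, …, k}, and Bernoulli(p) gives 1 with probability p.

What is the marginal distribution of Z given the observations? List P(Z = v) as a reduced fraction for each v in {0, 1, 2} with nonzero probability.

Enumerate traces; 120 have nonzero weight after conditioning:
  (W=1, V=0, Z=0, Y=0, U=0, X=0) weight 1/2688
  (W=1, V=0, Z=0, Y=0, U=0, X=2) weight 1/1344
  (W=1, V=0, Z=0, Y=0, U=1, X=0) weight 1/2688
  (W=1, V=0, Z=0, Y=0, U=1, X=2) weight 1/1344
  (W=1, V=0, Z=0, Y=0, U=2, X=1) weight 1/2304
  (W=1, V=0, Z=0, Y=0, U=2, X=3) weight 1/2304
  (W=1, V=0, Z=0, Y=1, U=0, X=0) weight 1/896
  (W=1, V=0, Z=0, Y=1, U=0, X=2) weight 1/448
  (W=1, V=0, Z=2, Y=0, U=0, X=0) weight 1/1008
  (W=1, V=1, Z=1, Y=0, U=0, X=1) weight 1/168
  … 110 more
Group by Z:
  weight(Z=0) = 25/336
  weight(Z=1) = 31/336
  weight(Z=2) = 25/336
Total weight = 25/336 + 31/336 + 25/336 = 27/112
P(Z=0 | obs) = 25/336 / 27/112 = 25/81
P(Z=1 | obs) = 31/336 / 27/112 = 31/81
P(Z=2 | obs) = 25/336 / 27/112 = 25/81

P(Z=0) = 25/81, P(Z=1) = 31/81, P(Z=2) = 25/81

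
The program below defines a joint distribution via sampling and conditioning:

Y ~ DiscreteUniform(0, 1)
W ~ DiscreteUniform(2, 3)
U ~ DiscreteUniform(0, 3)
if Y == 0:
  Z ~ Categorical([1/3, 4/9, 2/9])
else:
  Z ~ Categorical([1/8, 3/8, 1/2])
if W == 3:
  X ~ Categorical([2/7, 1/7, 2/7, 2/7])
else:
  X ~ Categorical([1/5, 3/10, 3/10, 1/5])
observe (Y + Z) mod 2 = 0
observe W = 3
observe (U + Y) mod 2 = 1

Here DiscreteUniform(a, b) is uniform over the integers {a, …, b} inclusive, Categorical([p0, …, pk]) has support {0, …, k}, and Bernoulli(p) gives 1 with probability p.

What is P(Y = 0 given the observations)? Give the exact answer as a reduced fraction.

Enumerate traces; 24 have nonzero weight after conditioning:
  (Y=0, W=3, U=1, Z=0, X=0) weight 1/168
  (Y=0, W=3, U=1, Z=0, X=1) weight 1/336
  (Y=0, W=3, U=1, Z=0, X=2) weight 1/168
  (Y=0, W=3, U=1, Z=0, X=3) weight 1/168
  (Y=0, W=3, U=1, Z=2, X=0) weight 1/252
  (Y=0, W=3, U=1, Z=2, X=1) weight 1/504
  (Y=0, W=3, U=1, Z=2, X=2) weight 1/252
  (Y=0, W=3, U=1, Z=2, X=3) weight 1/252
  (Y=1, W=3, U=0, Z=1, X=0) weight 3/448
  … 15 more
Group by Y:
  weight(Y=0) = 5/72
  weight(Y=1) = 3/64
Total weight = 5/72 + 3/64 = 67/576
P(Y=0 | obs) = 5/72 / 67/576 = 40/67
P(Y=1 | obs) = 3/64 / 67/576 = 27/67

P(Y = 0 | obs) = 40/67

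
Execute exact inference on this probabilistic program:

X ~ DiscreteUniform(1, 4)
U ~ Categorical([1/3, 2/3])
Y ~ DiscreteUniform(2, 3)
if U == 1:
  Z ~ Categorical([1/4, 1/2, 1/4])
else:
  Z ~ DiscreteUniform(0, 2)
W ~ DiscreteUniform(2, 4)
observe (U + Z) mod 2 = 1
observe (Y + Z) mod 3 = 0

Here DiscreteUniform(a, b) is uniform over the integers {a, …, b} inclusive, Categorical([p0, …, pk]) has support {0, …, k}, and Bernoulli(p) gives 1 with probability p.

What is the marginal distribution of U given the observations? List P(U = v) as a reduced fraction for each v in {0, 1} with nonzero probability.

Enumerate traces; 24 have nonzero weight after conditioning:
  (X=1, U=0, Y=2, Z=1, W=2) weight 1/216
  (X=1, U=0, Y=2, Z=1, W=3) weight 1/216
  (X=1, U=0, Y=2, Z=1, W=4) weight 1/216
  (X=1, U=1, Y=3, Z=0, W=2) weight 1/144
  (X=1, U=1, Y=3, Z=0, W=3) weight 1/144
  (X=1, U=1, Y=3, Z=0, W=4) weight 1/144
  (X=2, U=0, Y=2, Z=1, W=2) weight 1/216
  (X=2, U=0, Y=2, Z=1, W=3) weight 1/216
  … 16 more
Group by U:
  weight(U=0) = 1/18
  weight(U=1) = 1/12
Total weight = 1/18 + 1/12 = 5/36
P(U=0 | obs) = 1/18 / 5/36 = 2/5
P(U=1 | obs) = 1/12 / 5/36 = 3/5

P(U=0) = 2/5, P(U=1) = 3/5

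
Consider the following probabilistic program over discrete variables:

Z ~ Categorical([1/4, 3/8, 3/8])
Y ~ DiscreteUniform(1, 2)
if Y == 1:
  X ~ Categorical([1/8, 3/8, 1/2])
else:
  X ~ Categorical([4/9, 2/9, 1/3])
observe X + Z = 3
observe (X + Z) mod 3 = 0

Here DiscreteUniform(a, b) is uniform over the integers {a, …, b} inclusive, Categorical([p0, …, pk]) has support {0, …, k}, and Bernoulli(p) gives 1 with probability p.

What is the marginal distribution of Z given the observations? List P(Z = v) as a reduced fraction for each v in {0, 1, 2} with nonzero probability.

P(Z=1) = 60/103, P(Z=2) = 43/103

Enumerate traces; 4 have nonzero weight after conditioning:
  (Z=1, Y=1, X=2) weight 3/32
  (Z=1, Y=2, X=2) weight 1/16
  (Z=2, Y=1, X=1) weight 9/128
  (Z=2, Y=2, X=1) weight 1/24
Group by Z:
  weight(Z=1) = 5/32
  weight(Z=2) = 43/384
Total weight = 5/32 + 43/384 = 103/384
P(Z=1 | obs) = 5/32 / 103/384 = 60/103
P(Z=2 | obs) = 43/384 / 103/384 = 43/103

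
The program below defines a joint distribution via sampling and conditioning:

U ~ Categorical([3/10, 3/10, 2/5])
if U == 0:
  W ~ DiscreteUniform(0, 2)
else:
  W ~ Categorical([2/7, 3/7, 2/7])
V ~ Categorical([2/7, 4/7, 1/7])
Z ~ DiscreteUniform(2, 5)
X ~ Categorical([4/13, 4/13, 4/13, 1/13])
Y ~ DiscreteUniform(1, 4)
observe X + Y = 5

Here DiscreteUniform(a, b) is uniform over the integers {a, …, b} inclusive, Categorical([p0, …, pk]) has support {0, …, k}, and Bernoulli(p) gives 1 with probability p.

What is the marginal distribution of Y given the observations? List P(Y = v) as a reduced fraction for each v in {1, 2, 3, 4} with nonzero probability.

Enumerate traces; 324 have nonzero weight after conditioning:
  (U=0, W=0, V=0, Z=2, X=1, Y=4) weight 1/1820
  (U=0, W=0, V=0, Z=2, X=2, Y=3) weight 1/1820
  (U=0, W=0, V=0, Z=2, X=3, Y=2) weight 1/7280
  (U=0, W=0, V=0, Z=3, X=1, Y=4) weight 1/1820
  (U=0, W=0, V=0, Z=3, X=2, Y=3) weight 1/1820
  (U=0, W=0, V=0, Z=3, X=3, Y=2) weight 1/7280
  (U=0, W=0, V=0, Z=4, X=1, Y=4) weight 1/1820
  (U=0, W=0, V=0, Z=4, X=2, Y=3) weight 1/1820
  … 316 more
Group by Y:
  weight(Y=2) = 1/52
  weight(Y=3) = 1/13
  weight(Y=4) = 1/13
Total weight = 1/52 + 1/13 + 1/13 = 9/52
P(Y=2 | obs) = 1/52 / 9/52 = 1/9
P(Y=3 | obs) = 1/13 / 9/52 = 4/9
P(Y=4 | obs) = 1/13 / 9/52 = 4/9

P(Y=2) = 1/9, P(Y=3) = 4/9, P(Y=4) = 4/9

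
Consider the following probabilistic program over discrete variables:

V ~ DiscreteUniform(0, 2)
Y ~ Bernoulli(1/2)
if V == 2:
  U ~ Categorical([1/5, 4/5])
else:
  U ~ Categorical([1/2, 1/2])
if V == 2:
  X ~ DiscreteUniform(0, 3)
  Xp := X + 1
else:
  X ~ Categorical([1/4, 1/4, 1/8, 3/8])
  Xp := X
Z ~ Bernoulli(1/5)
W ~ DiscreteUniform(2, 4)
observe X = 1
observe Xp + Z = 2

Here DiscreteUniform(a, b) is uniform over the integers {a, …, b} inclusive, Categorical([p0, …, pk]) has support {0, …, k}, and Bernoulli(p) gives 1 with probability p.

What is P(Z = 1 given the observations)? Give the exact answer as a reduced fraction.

P(Z = 1 | obs) = 1/3

Enumerate traces; 36 have nonzero weight after conditioning:
  (V=0, Y=0, U=0, X=1, Z=1, W=2) weight 1/720
  (V=0, Y=0, U=0, X=1, Z=1, W=3) weight 1/720
  (V=0, Y=0, U=0, X=1, Z=1, W=4) weight 1/720
  (V=0, Y=0, U=1, X=1, Z=1, W=2) weight 1/720
  (V=0, Y=0, U=1, X=1, Z=1, W=3) weight 1/720
  (V=0, Y=0, U=1, X=1, Z=1, W=4) weight 1/720
  (V=0, Y=1, U=0, X=1, Z=1, W=2) weight 1/720
  (V=0, Y=1, U=0, X=1, Z=1, W=3) weight 1/720
  (V=2, Y=0, U=0, X=1, Z=0, W=2) weight 1/450
  … 27 more
Group by Z:
  weight(Z=0) = 1/15
  weight(Z=1) = 1/30
Total weight = 1/15 + 1/30 = 1/10
P(Z=0 | obs) = 1/15 / 1/10 = 2/3
P(Z=1 | obs) = 1/30 / 1/10 = 1/3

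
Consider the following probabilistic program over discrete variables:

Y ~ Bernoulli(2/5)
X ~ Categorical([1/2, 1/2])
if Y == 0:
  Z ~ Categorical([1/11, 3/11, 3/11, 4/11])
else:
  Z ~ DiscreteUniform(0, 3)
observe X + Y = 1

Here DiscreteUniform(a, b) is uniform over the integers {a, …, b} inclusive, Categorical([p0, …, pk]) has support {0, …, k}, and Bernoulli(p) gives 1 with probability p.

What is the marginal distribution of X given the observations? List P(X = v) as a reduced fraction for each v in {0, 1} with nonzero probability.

Enumerate traces; 8 have nonzero weight after conditioning:
  (Y=0, X=1, Z=0) weight 3/110
  (Y=0, X=1, Z=1) weight 9/110
  (Y=0, X=1, Z=2) weight 9/110
  (Y=0, X=1, Z=3) weight 6/55
  (Y=1, X=0, Z=0) weight 1/20
  (Y=1, X=0, Z=1) weight 1/20
  (Y=1, X=0, Z=2) weight 1/20
  (Y=1, X=0, Z=3) weight 1/20
Group by X:
  weight(X=0) = 1/5
  weight(X=1) = 3/10
Total weight = 1/5 + 3/10 = 1/2
P(X=0 | obs) = 1/5 / 1/2 = 2/5
P(X=1 | obs) = 3/10 / 1/2 = 3/5

P(X=0) = 2/5, P(X=1) = 3/5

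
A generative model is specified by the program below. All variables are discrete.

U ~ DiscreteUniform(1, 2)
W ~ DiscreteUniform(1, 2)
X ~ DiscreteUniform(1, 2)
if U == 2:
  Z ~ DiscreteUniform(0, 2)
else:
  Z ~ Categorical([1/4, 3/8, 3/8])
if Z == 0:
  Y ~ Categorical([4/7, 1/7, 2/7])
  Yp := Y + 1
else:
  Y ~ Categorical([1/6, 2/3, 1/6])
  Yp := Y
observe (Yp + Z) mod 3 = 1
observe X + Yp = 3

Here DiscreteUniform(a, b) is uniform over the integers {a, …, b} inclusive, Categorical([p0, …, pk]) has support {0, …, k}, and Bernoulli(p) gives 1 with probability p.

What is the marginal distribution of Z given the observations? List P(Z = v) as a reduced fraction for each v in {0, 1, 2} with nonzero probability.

Enumerate traces; 8 have nonzero weight after conditioning:
  (U=1, W=1, X=1, Z=2, Y=2) weight 1/128
  (U=1, W=1, X=2, Z=0, Y=0) weight 1/56
  (U=1, W=2, X=1, Z=2, Y=2) weight 1/128
  (U=1, W=2, X=2, Z=0, Y=0) weight 1/56
  (U=2, W=1, X=1, Z=2, Y=2) weight 1/144
  (U=2, W=1, X=2, Z=0, Y=0) weight 1/42
  (U=2, W=2, X=1, Z=2, Y=2) weight 1/144
  (U=2, W=2, X=2, Z=0, Y=0) weight 1/42
Group by Z:
  weight(Z=0) = 1/12
  weight(Z=2) = 17/576
Total weight = 1/12 + 17/576 = 65/576
P(Z=0 | obs) = 1/12 / 65/576 = 48/65
P(Z=2 | obs) = 17/576 / 65/576 = 17/65

P(Z=0) = 48/65, P(Z=2) = 17/65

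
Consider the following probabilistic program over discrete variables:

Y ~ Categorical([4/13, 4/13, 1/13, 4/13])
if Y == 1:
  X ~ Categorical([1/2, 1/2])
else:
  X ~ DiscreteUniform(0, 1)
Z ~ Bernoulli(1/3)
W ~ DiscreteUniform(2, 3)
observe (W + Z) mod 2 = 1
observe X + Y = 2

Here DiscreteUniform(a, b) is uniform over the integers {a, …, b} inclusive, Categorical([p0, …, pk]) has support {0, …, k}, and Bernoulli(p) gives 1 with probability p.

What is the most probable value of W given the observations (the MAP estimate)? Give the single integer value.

argmax_v P(W = v | obs) = 3

Enumerate traces; 4 have nonzero weight after conditioning:
  (Y=1, X=1, Z=0, W=3) weight 2/39
  (Y=1, X=1, Z=1, W=2) weight 1/39
  (Y=2, X=0, Z=0, W=3) weight 1/78
  (Y=2, X=0, Z=1, W=2) weight 1/156
Group by W:
  weight(W=2) = 5/156
  weight(W=3) = 5/78
Total weight = 5/156 + 5/78 = 5/52
P(W=2 | obs) = 5/156 / 5/52 = 1/3
P(W=3 | obs) = 5/78 / 5/52 = 2/3
argmax = 3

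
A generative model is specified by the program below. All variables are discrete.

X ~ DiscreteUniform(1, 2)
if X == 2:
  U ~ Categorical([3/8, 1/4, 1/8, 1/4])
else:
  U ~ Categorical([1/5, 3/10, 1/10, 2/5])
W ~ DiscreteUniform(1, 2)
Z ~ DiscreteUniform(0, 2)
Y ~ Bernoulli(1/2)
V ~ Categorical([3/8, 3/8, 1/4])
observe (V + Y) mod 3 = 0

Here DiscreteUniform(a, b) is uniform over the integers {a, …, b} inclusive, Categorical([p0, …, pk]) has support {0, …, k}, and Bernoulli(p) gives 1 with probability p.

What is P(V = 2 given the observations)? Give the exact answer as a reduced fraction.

Enumerate traces; 96 have nonzero weight after conditioning:
  (X=1, U=0, W=1, Z=0, Y=0, V=0) weight 1/320
  (X=1, U=0, W=1, Z=0, Y=1, V=2) weight 1/480
  (X=1, U=0, W=1, Z=1, Y=0, V=0) weight 1/320
  (X=1, U=0, W=1, Z=1, Y=1, V=2) weight 1/480
  (X=1, U=0, W=1, Z=2, Y=0, V=0) weight 1/320
  (X=1, U=0, W=1, Z=2, Y=1, V=2) weight 1/480
  (X=1, U=0, W=2, Z=0, Y=0, V=0) weight 1/320
  (X=1, U=0, W=2, Z=0, Y=1, V=2) weight 1/480
  … 88 more
Group by V:
  weight(V=0) = 3/16
  weight(V=2) = 1/8
Total weight = 3/16 + 1/8 = 5/16
P(V=0 | obs) = 3/16 / 5/16 = 3/5
P(V=2 | obs) = 1/8 / 5/16 = 2/5

P(V = 2 | obs) = 2/5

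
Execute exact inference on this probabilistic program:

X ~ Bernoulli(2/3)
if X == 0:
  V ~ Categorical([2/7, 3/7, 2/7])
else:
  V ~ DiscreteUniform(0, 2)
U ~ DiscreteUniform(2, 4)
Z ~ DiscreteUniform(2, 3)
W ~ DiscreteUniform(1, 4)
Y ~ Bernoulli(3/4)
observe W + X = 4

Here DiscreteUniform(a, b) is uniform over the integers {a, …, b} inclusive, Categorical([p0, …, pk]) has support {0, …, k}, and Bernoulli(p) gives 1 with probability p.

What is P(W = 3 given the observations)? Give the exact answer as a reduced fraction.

Enumerate traces; 72 have nonzero weight after conditioning:
  (X=0, V=0, U=2, Z=2, W=4, Y=0) weight 1/1008
  (X=0, V=0, U=2, Z=2, W=4, Y=1) weight 1/336
  (X=0, V=0, U=2, Z=3, W=4, Y=0) weight 1/1008
  (X=0, V=0, U=2, Z=3, W=4, Y=1) weight 1/336
  (X=0, V=0, U=3, Z=2, W=4, Y=0) weight 1/1008
  (X=0, V=0, U=3, Z=2, W=4, Y=1) weight 1/336
  (X=0, V=0, U=3, Z=3, W=4, Y=0) weight 1/1008
  (X=0, V=0, U=3, Z=3, W=4, Y=1) weight 1/336
  (X=1, V=0, U=2, Z=2, W=3, Y=0) weight 1/432
  … 63 more
Group by W:
  weight(W=3) = 1/6
  weight(W=4) = 1/12
Total weight = 1/6 + 1/12 = 1/4
P(W=3 | obs) = 1/6 / 1/4 = 2/3
P(W=4 | obs) = 1/12 / 1/4 = 1/3

P(W = 3 | obs) = 2/3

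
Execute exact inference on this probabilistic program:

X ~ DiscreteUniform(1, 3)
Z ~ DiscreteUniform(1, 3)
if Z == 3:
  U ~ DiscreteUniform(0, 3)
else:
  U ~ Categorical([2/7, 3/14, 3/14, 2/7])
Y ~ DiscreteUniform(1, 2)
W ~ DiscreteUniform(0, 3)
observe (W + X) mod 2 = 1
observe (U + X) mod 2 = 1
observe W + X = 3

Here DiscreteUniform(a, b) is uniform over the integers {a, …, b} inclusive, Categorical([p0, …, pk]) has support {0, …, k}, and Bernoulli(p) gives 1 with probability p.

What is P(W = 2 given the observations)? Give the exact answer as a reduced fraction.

Enumerate traces; 36 have nonzero weight after conditioning:
  (X=1, Z=1, U=0, Y=1, W=2) weight 1/252
  (X=1, Z=1, U=0, Y=2, W=2) weight 1/252
  (X=1, Z=1, U=2, Y=1, W=2) weight 1/336
  (X=1, Z=1, U=2, Y=2, W=2) weight 1/336
  (X=1, Z=2, U=0, Y=1, W=2) weight 1/252
  (X=1, Z=2, U=0, Y=2, W=2) weight 1/252
  (X=1, Z=2, U=2, Y=1, W=2) weight 1/336
  (X=1, Z=2, U=2, Y=2, W=2) weight 1/336
  (X=2, Z=1, U=1, Y=1, W=1) weight 1/336
  (X=3, Z=1, U=0, Y=1, W=0) weight 1/252
  … 26 more
Group by W:
  weight(W=0) = 1/24
  weight(W=1) = 1/24
  weight(W=2) = 1/24
Total weight = 1/24 + 1/24 + 1/24 = 1/8
P(W=0 | obs) = 1/24 / 1/8 = 1/3
P(W=1 | obs) = 1/24 / 1/8 = 1/3
P(W=2 | obs) = 1/24 / 1/8 = 1/3

P(W = 2 | obs) = 1/3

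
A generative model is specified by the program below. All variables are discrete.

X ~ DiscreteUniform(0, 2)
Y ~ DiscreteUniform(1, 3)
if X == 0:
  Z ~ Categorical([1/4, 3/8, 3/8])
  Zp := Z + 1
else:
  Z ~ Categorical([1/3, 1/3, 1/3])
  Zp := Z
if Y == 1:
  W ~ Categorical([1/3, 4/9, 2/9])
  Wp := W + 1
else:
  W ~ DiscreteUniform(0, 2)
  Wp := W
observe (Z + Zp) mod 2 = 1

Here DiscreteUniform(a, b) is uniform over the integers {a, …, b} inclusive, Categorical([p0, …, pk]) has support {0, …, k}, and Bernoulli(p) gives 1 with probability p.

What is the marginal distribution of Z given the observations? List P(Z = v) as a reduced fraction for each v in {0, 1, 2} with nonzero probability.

Enumerate traces; 27 have nonzero weight after conditioning:
  (X=0, Y=1, Z=0, W=0) weight 1/108
  (X=0, Y=1, Z=0, W=1) weight 1/81
  (X=0, Y=1, Z=0, W=2) weight 1/162
  (X=0, Y=1, Z=1, W=0) weight 1/72
  (X=0, Y=1, Z=1, W=1) weight 1/54
  (X=0, Y=1, Z=1, W=2) weight 1/108
  (X=0, Y=1, Z=2, W=0) weight 1/72
  (X=0, Y=1, Z=2, W=1) weight 1/54
  … 19 more
Group by Z:
  weight(Z=0) = 1/12
  weight(Z=1) = 1/8
  weight(Z=2) = 1/8
Total weight = 1/12 + 1/8 + 1/8 = 1/3
P(Z=0 | obs) = 1/12 / 1/3 = 1/4
P(Z=1 | obs) = 1/8 / 1/3 = 3/8
P(Z=2 | obs) = 1/8 / 1/3 = 3/8

P(Z=0) = 1/4, P(Z=1) = 3/8, P(Z=2) = 3/8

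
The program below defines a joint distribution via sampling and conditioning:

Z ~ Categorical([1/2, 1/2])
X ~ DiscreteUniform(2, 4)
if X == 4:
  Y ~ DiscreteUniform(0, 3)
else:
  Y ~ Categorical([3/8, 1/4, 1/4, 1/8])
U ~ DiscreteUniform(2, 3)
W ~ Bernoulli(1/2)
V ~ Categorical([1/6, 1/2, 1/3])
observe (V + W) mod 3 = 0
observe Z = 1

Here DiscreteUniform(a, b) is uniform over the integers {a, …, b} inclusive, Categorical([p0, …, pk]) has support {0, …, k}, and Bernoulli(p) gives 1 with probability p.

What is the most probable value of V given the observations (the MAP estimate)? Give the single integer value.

argmax_v P(V = v | obs) = 2

Enumerate traces; 48 have nonzero weight after conditioning:
  (Z=1, X=2, Y=0, U=2, W=0, V=0) weight 1/384
  (Z=1, X=2, Y=0, U=2, W=1, V=2) weight 1/192
  (Z=1, X=2, Y=0, U=3, W=0, V=0) weight 1/384
  (Z=1, X=2, Y=0, U=3, W=1, V=2) weight 1/192
  (Z=1, X=2, Y=1, U=2, W=0, V=0) weight 1/576
  (Z=1, X=2, Y=1, U=2, W=1, V=2) weight 1/288
  (Z=1, X=2, Y=1, U=3, W=0, V=0) weight 1/576
  (Z=1, X=2, Y=1, U=3, W=1, V=2) weight 1/288
  … 40 more
Group by V:
  weight(V=0) = 1/24
  weight(V=2) = 1/12
Total weight = 1/24 + 1/12 = 1/8
P(V=0 | obs) = 1/24 / 1/8 = 1/3
P(V=2 | obs) = 1/12 / 1/8 = 2/3
argmax = 2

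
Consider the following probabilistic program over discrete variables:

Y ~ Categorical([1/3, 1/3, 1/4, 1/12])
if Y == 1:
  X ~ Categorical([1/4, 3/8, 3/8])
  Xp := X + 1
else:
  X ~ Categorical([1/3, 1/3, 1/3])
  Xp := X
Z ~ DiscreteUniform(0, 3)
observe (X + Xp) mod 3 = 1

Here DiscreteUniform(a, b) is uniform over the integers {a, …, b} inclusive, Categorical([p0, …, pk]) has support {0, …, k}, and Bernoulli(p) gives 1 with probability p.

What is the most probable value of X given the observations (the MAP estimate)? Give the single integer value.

argmax_v P(X = v | obs) = 2

Enumerate traces; 16 have nonzero weight after conditioning:
  (Y=0, X=2, Z=0) weight 1/36
  (Y=0, X=2, Z=1) weight 1/36
  (Y=0, X=2, Z=2) weight 1/36
  (Y=0, X=2, Z=3) weight 1/36
  (Y=1, X=0, Z=0) weight 1/48
  (Y=1, X=0, Z=1) weight 1/48
  (Y=1, X=0, Z=2) weight 1/48
  (Y=1, X=0, Z=3) weight 1/48
  … 8 more
Group by X:
  weight(X=0) = 1/12
  weight(X=2) = 2/9
Total weight = 1/12 + 2/9 = 11/36
P(X=0 | obs) = 1/12 / 11/36 = 3/11
P(X=2 | obs) = 2/9 / 11/36 = 8/11
argmax = 2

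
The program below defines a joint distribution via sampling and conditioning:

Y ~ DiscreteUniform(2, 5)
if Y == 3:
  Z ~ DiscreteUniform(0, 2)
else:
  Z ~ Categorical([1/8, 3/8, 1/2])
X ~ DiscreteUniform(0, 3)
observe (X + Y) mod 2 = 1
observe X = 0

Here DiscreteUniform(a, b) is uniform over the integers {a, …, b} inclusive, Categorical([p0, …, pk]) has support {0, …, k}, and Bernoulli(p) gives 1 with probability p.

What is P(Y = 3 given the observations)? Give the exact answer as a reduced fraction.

P(Y = 3 | obs) = 1/2

Enumerate traces; 6 have nonzero weight after conditioning:
  (Y=3, Z=0, X=0) weight 1/48
  (Y=3, Z=1, X=0) weight 1/48
  (Y=3, Z=2, X=0) weight 1/48
  (Y=5, Z=0, X=0) weight 1/128
  (Y=5, Z=1, X=0) weight 3/128
  (Y=5, Z=2, X=0) weight 1/32
Group by Y:
  weight(Y=3) = 1/16
  weight(Y=5) = 1/16
Total weight = 1/16 + 1/16 = 1/8
P(Y=3 | obs) = 1/16 / 1/8 = 1/2
P(Y=5 | obs) = 1/16 / 1/8 = 1/2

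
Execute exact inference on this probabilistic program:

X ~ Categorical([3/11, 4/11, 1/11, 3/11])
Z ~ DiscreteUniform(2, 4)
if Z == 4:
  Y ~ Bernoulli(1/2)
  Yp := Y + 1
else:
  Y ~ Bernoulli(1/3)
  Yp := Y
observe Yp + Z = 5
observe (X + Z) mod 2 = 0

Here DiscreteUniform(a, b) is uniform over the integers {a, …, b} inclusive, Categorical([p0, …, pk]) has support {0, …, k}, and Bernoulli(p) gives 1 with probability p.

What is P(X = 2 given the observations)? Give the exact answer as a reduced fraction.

P(X = 2 | obs) = 1/4

Enumerate traces; 2 have nonzero weight after conditioning:
  (X=0, Z=4, Y=0) weight 1/22
  (X=2, Z=4, Y=0) weight 1/66
Group by X:
  weight(X=0) = 1/22
  weight(X=2) = 1/66
Total weight = 1/22 + 1/66 = 2/33
P(X=0 | obs) = 1/22 / 2/33 = 3/4
P(X=2 | obs) = 1/66 / 2/33 = 1/4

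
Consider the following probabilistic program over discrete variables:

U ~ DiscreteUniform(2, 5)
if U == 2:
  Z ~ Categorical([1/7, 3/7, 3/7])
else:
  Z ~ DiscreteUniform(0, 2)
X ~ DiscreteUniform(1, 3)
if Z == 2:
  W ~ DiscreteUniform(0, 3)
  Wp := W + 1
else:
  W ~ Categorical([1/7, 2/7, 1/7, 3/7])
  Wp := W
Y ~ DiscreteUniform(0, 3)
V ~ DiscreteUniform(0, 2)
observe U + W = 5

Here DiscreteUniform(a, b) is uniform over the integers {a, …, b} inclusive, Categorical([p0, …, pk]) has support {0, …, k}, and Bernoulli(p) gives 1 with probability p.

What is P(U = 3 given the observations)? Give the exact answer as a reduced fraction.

Enumerate traces; 432 have nonzero weight after conditioning:
  (U=2, Z=0, X=1, W=3, Y=0, V=0) weight 1/2352
  (U=2, Z=0, X=1, W=3, Y=0, V=1) weight 1/2352
  (U=2, Z=0, X=1, W=3, Y=0, V=2) weight 1/2352
  (U=2, Z=0, X=1, W=3, Y=1, V=0) weight 1/2352
  (U=2, Z=0, X=1, W=3, Y=1, V=1) weight 1/2352
  (U=2, Z=0, X=1, W=3, Y=1, V=2) weight 1/2352
  (U=2, Z=0, X=1, W=3, Y=2, V=0) weight 1/2352
  (U=2, Z=0, X=1, W=3, Y=2, V=1) weight 1/2352
  (U=3, Z=0, X=1, W=2, Y=0, V=0) weight 1/3024
  (U=4, Z=0, X=1, W=1, Y=0, V=0) weight 1/1512
  … 422 more
Group by U:
  weight(U=2) = 69/784
  weight(U=3) = 5/112
  weight(U=4) = 23/336
  weight(U=5) = 5/112
Total weight = 69/784 + 5/112 + 23/336 + 5/112 = 289/1176
P(U=2 | obs) = 69/784 / 289/1176 = 207/578
P(U=3 | obs) = 5/112 / 289/1176 = 105/578
P(U=4 | obs) = 23/336 / 289/1176 = 161/578
P(U=5 | obs) = 5/112 / 289/1176 = 105/578

P(U = 3 | obs) = 105/578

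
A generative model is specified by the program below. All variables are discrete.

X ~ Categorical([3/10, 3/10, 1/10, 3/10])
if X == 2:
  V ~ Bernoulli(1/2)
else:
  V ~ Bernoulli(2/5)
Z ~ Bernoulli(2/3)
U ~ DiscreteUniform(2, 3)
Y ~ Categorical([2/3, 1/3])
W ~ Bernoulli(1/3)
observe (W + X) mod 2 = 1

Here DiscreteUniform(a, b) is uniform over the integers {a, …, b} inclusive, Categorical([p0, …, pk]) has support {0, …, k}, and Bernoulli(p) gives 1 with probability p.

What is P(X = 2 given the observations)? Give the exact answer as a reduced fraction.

P(X = 2 | obs) = 1/16

Enumerate traces; 64 have nonzero weight after conditioning:
  (X=0, V=0, Z=0, U=2, Y=0, W=1) weight 1/150
  (X=0, V=0, Z=0, U=2, Y=1, W=1) weight 1/300
  (X=0, V=0, Z=0, U=3, Y=0, W=1) weight 1/150
  (X=0, V=0, Z=0, U=3, Y=1, W=1) weight 1/300
  (X=0, V=0, Z=1, U=2, Y=0, W=1) weight 1/75
  (X=0, V=0, Z=1, U=2, Y=1, W=1) weight 1/150
  (X=0, V=0, Z=1, U=3, Y=0, W=1) weight 1/75
  (X=0, V=0, Z=1, U=3, Y=1, W=1) weight 1/150
  (X=1, V=0, Z=0, U=2, Y=0, W=0) weight 1/75
  (X=2, V=0, Z=0, U=2, Y=0, W=1) weight 1/540
  … 54 more
Group by X:
  weight(X=0) = 1/10
  weight(X=1) = 1/5
  weight(X=2) = 1/30
  weight(X=3) = 1/5
Total weight = 1/10 + 1/5 + 1/30 + 1/5 = 8/15
P(X=0 | obs) = 1/10 / 8/15 = 3/16
P(X=1 | obs) = 1/5 / 8/15 = 3/8
P(X=2 | obs) = 1/30 / 8/15 = 1/16
P(X=3 | obs) = 1/5 / 8/15 = 3/8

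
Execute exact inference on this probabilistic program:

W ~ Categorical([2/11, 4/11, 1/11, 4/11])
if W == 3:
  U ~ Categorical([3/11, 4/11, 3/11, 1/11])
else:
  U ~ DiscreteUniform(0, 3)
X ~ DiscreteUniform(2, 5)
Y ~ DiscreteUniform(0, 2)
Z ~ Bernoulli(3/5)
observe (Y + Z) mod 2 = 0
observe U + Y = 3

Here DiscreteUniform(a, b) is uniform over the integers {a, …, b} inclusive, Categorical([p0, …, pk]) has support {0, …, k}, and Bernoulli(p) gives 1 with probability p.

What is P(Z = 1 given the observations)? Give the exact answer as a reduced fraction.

Enumerate traces; 48 have nonzero weight after conditioning:
  (W=0, U=1, X=2, Y=2, Z=0) weight 1/660
  (W=0, U=1, X=3, Y=2, Z=0) weight 1/660
  (W=0, U=1, X=4, Y=2, Z=0) weight 1/660
  (W=0, U=1, X=5, Y=2, Z=0) weight 1/660
  (W=0, U=2, X=2, Y=1, Z=1) weight 1/440
  (W=0, U=2, X=3, Y=1, Z=1) weight 1/440
  (W=0, U=2, X=4, Y=1, Z=1) weight 1/440
  (W=0, U=2, X=5, Y=1, Z=1) weight 1/440
  … 40 more
Group by Z:
  weight(Z=0) = 39/605
  weight(Z=1) = 25/484
Total weight = 39/605 + 25/484 = 281/2420
P(Z=0 | obs) = 39/605 / 281/2420 = 156/281
P(Z=1 | obs) = 25/484 / 281/2420 = 125/281

P(Z = 1 | obs) = 125/281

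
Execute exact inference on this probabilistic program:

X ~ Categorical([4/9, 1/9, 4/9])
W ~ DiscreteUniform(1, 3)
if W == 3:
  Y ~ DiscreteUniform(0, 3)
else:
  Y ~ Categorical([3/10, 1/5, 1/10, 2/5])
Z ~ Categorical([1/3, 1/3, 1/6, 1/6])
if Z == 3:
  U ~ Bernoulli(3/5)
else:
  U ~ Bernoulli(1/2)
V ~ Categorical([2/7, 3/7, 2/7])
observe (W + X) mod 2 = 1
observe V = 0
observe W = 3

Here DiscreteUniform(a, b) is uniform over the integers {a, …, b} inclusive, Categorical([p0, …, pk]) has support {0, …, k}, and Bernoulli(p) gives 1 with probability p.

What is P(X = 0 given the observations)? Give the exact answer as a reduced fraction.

Enumerate traces; 64 have nonzero weight after conditioning:
  (X=0, W=3, Y=0, Z=0, U=0, V=0) weight 1/567
  (X=0, W=3, Y=0, Z=0, U=1, V=0) weight 1/567
  (X=0, W=3, Y=0, Z=1, U=0, V=0) weight 1/567
  (X=0, W=3, Y=0, Z=1, U=1, V=0) weight 1/567
  (X=0, W=3, Y=0, Z=2, U=0, V=0) weight 1/1134
  (X=0, W=3, Y=0, Z=2, U=1, V=0) weight 1/1134
  (X=0, W=3, Y=0, Z=3, U=0, V=0) weight 2/2835
  (X=0, W=3, Y=0, Z=3, U=1, V=0) weight 1/945
  (X=2, W=3, Y=0, Z=0, U=0, V=0) weight 1/567
  … 55 more
Group by X:
  weight(X=0) = 8/189
  weight(X=2) = 8/189
Total weight = 8/189 + 8/189 = 16/189
P(X=0 | obs) = 8/189 / 16/189 = 1/2
P(X=2 | obs) = 8/189 / 16/189 = 1/2

P(X = 0 | obs) = 1/2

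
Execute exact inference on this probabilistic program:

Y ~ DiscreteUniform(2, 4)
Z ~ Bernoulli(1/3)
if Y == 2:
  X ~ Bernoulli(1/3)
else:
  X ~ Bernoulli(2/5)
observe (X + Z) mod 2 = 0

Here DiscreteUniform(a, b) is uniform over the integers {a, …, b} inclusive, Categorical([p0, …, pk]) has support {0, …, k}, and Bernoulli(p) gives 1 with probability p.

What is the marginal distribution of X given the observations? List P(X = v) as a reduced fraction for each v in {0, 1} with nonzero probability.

P(X=0) = 56/73, P(X=1) = 17/73

Enumerate traces; 6 have nonzero weight after conditioning:
  (Y=2, Z=0, X=0) weight 4/27
  (Y=2, Z=1, X=1) weight 1/27
  (Y=3, Z=0, X=0) weight 2/15
  (Y=3, Z=1, X=1) weight 2/45
  (Y=4, Z=0, X=0) weight 2/15
  (Y=4, Z=1, X=1) weight 2/45
Group by X:
  weight(X=0) = 56/135
  weight(X=1) = 17/135
Total weight = 56/135 + 17/135 = 73/135
P(X=0 | obs) = 56/135 / 73/135 = 56/73
P(X=1 | obs) = 17/135 / 73/135 = 17/73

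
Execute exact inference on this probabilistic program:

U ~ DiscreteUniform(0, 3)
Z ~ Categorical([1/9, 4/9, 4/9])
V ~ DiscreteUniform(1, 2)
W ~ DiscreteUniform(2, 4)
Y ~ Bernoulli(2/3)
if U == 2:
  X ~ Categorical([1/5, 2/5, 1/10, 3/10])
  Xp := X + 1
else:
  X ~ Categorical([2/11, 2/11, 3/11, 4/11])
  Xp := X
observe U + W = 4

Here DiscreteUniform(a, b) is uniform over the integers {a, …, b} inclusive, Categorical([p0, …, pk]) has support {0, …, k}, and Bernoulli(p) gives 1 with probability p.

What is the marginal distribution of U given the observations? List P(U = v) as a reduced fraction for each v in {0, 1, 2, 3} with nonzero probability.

Enumerate traces; 144 have nonzero weight after conditioning:
  (U=0, Z=0, V=1, W=4, Y=0, X=0) weight 1/3564
  (U=0, Z=0, V=1, W=4, Y=0, X=1) weight 1/3564
  (U=0, Z=0, V=1, W=4, Y=0, X=2) weight 1/2376
  (U=0, Z=0, V=1, W=4, Y=0, X=3) weight 1/1782
  (U=0, Z=0, V=1, W=4, Y=1, X=0) weight 1/1782
  (U=0, Z=0, V=1, W=4, Y=1, X=1) weight 1/1782
  (U=0, Z=0, V=1, W=4, Y=1, X=2) weight 1/1188
  (U=0, Z=0, V=1, W=4, Y=1, X=3) weight 1/891
  (U=1, Z=0, V=1, W=3, Y=0, X=0) weight 1/3564
  (U=2, Z=0, V=1, W=2, Y=0, X=0) weight 1/3240
  … 134 more
Group by U:
  weight(U=0) = 1/12
  weight(U=1) = 1/12
  weight(U=2) = 1/12
Total weight = 1/12 + 1/12 + 1/12 = 1/4
P(U=0 | obs) = 1/12 / 1/4 = 1/3
P(U=1 | obs) = 1/12 / 1/4 = 1/3
P(U=2 | obs) = 1/12 / 1/4 = 1/3

P(U=0) = 1/3, P(U=1) = 1/3, P(U=2) = 1/3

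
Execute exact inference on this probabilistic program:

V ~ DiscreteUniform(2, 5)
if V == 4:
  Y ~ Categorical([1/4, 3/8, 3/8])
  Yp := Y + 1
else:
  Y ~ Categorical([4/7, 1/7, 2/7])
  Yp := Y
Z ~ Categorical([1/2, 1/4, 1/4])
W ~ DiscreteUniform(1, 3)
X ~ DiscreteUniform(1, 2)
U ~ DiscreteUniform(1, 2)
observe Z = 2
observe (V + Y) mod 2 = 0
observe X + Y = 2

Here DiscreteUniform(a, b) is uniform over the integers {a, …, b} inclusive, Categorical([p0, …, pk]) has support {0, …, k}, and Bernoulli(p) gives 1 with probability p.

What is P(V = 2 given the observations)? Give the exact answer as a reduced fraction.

P(V = 2 | obs) = 16/31

Enumerate traces; 24 have nonzero weight after conditioning:
  (V=2, Y=0, Z=2, W=1, X=2, U=1) weight 1/336
  (V=2, Y=0, Z=2, W=1, X=2, U=2) weight 1/336
  (V=2, Y=0, Z=2, W=2, X=2, U=1) weight 1/336
  (V=2, Y=0, Z=2, W=2, X=2, U=2) weight 1/336
  (V=2, Y=0, Z=2, W=3, X=2, U=1) weight 1/336
  (V=2, Y=0, Z=2, W=3, X=2, U=2) weight 1/336
  (V=3, Y=1, Z=2, W=1, X=1, U=1) weight 1/1344
  (V=3, Y=1, Z=2, W=1, X=1, U=2) weight 1/1344
  (V=4, Y=0, Z=2, W=1, X=2, U=1) weight 1/768
  (V=5, Y=1, Z=2, W=1, X=1, U=1) weight 1/1344
  … 14 more
Group by V:
  weight(V=2) = 1/56
  weight(V=3) = 1/224
  weight(V=4) = 1/128
  weight(V=5) = 1/224
Total weight = 1/56 + 1/224 + 1/128 + 1/224 = 31/896
P(V=2 | obs) = 1/56 / 31/896 = 16/31
P(V=3 | obs) = 1/224 / 31/896 = 4/31
P(V=4 | obs) = 1/128 / 31/896 = 7/31
P(V=5 | obs) = 1/224 / 31/896 = 4/31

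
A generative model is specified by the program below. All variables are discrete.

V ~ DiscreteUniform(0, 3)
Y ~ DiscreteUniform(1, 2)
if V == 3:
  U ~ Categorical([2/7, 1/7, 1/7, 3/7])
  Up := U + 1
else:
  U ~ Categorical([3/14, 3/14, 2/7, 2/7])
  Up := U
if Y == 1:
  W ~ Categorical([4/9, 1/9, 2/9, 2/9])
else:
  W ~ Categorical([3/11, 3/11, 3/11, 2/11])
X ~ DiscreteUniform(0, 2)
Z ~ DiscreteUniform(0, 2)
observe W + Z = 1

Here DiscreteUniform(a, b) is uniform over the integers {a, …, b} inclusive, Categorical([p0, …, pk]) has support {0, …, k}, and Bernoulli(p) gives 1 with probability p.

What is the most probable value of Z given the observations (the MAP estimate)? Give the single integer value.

argmax_v P(Z = v | obs) = 1

Enumerate traces; 192 have nonzero weight after conditioning:
  (V=0, Y=1, U=0, W=0, X=0, Z=1) weight 1/756
  (V=0, Y=1, U=0, W=0, X=1, Z=1) weight 1/756
  (V=0, Y=1, U=0, W=0, X=2, Z=1) weight 1/756
  (V=0, Y=1, U=0, W=1, X=0, Z=0) weight 1/3024
  (V=0, Y=1, U=0, W=1, X=1, Z=0) weight 1/3024
  (V=0, Y=1, U=0, W=1, X=2, Z=0) weight 1/3024
  (V=0, Y=1, U=1, W=0, X=0, Z=1) weight 1/756
  (V=0, Y=1, U=1, W=0, X=1, Z=1) weight 1/756
  … 184 more
Group by Z:
  weight(Z=0) = 19/297
  weight(Z=1) = 71/594
Total weight = 19/297 + 71/594 = 109/594
P(Z=0 | obs) = 19/297 / 109/594 = 38/109
P(Z=1 | obs) = 71/594 / 109/594 = 71/109
argmax = 1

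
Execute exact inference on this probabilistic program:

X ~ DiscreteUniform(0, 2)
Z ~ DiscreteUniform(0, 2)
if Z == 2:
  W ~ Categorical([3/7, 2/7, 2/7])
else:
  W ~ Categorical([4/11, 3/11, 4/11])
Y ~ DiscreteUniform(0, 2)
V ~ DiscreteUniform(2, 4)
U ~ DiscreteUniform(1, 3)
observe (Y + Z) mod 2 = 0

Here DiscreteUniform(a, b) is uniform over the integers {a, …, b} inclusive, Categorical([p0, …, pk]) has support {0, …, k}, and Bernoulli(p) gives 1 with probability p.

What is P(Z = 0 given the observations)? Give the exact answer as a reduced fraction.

Enumerate traces; 405 have nonzero weight after conditioning:
  (X=0, Z=0, W=0, Y=0, V=2, U=1) weight 4/2673
  (X=0, Z=0, W=0, Y=0, V=2, U=2) weight 4/2673
  (X=0, Z=0, W=0, Y=0, V=2, U=3) weight 4/2673
  (X=0, Z=0, W=0, Y=0, V=3, U=1) weight 4/2673
  (X=0, Z=0, W=0, Y=0, V=3, U=2) weight 4/2673
  (X=0, Z=0, W=0, Y=0, V=3, U=3) weight 4/2673
  (X=0, Z=0, W=0, Y=0, V=4, U=1) weight 4/2673
  (X=0, Z=0, W=0, Y=0, V=4, U=2) weight 4/2673
  (X=0, Z=1, W=0, Y=1, V=2, U=1) weight 4/2673
  (X=0, Z=2, W=0, Y=0, V=2, U=1) weight 1/567
  … 395 more
Group by Z:
  weight(Z=0) = 2/9
  weight(Z=1) = 1/9
  weight(Z=2) = 2/9
Total weight = 2/9 + 1/9 + 2/9 = 5/9
P(Z=0 | obs) = 2/9 / 5/9 = 2/5
P(Z=1 | obs) = 1/9 / 5/9 = 1/5
P(Z=2 | obs) = 2/9 / 5/9 = 2/5

P(Z = 0 | obs) = 2/5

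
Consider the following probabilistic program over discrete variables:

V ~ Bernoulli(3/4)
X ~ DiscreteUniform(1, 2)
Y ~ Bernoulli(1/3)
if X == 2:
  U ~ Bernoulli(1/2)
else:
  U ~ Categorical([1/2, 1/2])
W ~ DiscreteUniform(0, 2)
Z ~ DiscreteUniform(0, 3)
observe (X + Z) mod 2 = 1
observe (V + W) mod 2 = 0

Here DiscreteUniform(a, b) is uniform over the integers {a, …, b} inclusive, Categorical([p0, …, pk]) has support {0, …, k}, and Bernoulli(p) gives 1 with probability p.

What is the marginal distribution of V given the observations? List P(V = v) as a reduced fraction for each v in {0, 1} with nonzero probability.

P(V=0) = 2/5, P(V=1) = 3/5

Enumerate traces; 48 have nonzero weight after conditioning:
  (V=0, X=1, Y=0, U=0, W=0, Z=0) weight 1/288
  (V=0, X=1, Y=0, U=0, W=0, Z=2) weight 1/288
  (V=0, X=1, Y=0, U=0, W=2, Z=0) weight 1/288
  (V=0, X=1, Y=0, U=0, W=2, Z=2) weight 1/288
  (V=0, X=1, Y=0, U=1, W=0, Z=0) weight 1/288
  (V=0, X=1, Y=0, U=1, W=0, Z=2) weight 1/288
  (V=0, X=1, Y=0, U=1, W=2, Z=0) weight 1/288
  (V=0, X=1, Y=0, U=1, W=2, Z=2) weight 1/288
  (V=1, X=1, Y=0, U=0, W=1, Z=0) weight 1/96
  … 39 more
Group by V:
  weight(V=0) = 1/12
  weight(V=1) = 1/8
Total weight = 1/12 + 1/8 = 5/24
P(V=0 | obs) = 1/12 / 5/24 = 2/5
P(V=1 | obs) = 1/8 / 5/24 = 3/5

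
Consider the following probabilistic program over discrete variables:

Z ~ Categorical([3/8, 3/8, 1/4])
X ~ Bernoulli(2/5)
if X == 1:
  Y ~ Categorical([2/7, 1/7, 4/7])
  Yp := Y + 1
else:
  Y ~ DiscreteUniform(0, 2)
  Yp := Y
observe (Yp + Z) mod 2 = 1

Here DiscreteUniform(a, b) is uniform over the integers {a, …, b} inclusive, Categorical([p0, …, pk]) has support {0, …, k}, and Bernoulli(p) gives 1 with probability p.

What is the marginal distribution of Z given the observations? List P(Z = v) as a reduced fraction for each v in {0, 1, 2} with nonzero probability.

P(Z=0) = 57/143, P(Z=1) = 48/143, P(Z=2) = 38/143

Enumerate traces; 9 have nonzero weight after conditioning:
  (Z=0, X=0, Y=1) weight 3/40
  (Z=0, X=1, Y=0) weight 3/70
  (Z=0, X=1, Y=2) weight 3/35
  (Z=1, X=0, Y=0) weight 3/40
  (Z=1, X=0, Y=2) weight 3/40
  (Z=1, X=1, Y=1) weight 3/140
  (Z=2, X=0, Y=1) weight 1/20
  (Z=2, X=1, Y=0) weight 1/35
  … 1 more
Group by Z:
  weight(Z=0) = 57/280
  weight(Z=1) = 6/35
  weight(Z=2) = 19/140
Total weight = 57/280 + 6/35 + 19/140 = 143/280
P(Z=0 | obs) = 57/280 / 143/280 = 57/143
P(Z=1 | obs) = 6/35 / 143/280 = 48/143
P(Z=2 | obs) = 19/140 / 143/280 = 38/143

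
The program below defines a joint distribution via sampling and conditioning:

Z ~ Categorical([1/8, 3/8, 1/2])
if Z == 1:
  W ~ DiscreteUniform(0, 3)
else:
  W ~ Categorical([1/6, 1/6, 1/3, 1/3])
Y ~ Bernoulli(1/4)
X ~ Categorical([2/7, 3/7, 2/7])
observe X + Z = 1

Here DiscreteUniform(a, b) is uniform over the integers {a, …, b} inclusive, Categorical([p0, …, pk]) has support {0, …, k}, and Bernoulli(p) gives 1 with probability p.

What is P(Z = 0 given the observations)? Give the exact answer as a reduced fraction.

P(Z = 0 | obs) = 1/3

Enumerate traces; 16 have nonzero weight after conditioning:
  (Z=0, W=0, Y=0, X=1) weight 3/448
  (Z=0, W=0, Y=1, X=1) weight 1/448
  (Z=0, W=1, Y=0, X=1) weight 3/448
  (Z=0, W=1, Y=1, X=1) weight 1/448
  (Z=0, W=2, Y=0, X=1) weight 3/224
  (Z=0, W=2, Y=1, X=1) weight 1/224
  (Z=0, W=3, Y=0, X=1) weight 3/224
  (Z=0, W=3, Y=1, X=1) weight 1/224
  (Z=1, W=0, Y=0, X=0) weight 9/448
  … 7 more
Group by Z:
  weight(Z=0) = 3/56
  weight(Z=1) = 3/28
Total weight = 3/56 + 3/28 = 9/56
P(Z=0 | obs) = 3/56 / 9/56 = 1/3
P(Z=1 | obs) = 3/28 / 9/56 = 2/3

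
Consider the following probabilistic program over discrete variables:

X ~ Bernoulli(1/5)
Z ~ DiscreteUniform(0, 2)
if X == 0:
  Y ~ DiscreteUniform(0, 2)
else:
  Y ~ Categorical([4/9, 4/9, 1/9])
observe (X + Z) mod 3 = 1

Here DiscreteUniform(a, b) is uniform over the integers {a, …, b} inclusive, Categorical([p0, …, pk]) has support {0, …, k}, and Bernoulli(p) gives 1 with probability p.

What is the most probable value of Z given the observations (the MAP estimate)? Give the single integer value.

argmax_v P(Z = v | obs) = 1

Enumerate traces; 6 have nonzero weight after conditioning:
  (X=0, Z=1, Y=0) weight 4/45
  (X=0, Z=1, Y=1) weight 4/45
  (X=0, Z=1, Y=2) weight 4/45
  (X=1, Z=0, Y=0) weight 4/135
  (X=1, Z=0, Y=1) weight 4/135
  (X=1, Z=0, Y=2) weight 1/135
Group by Z:
  weight(Z=0) = 1/15
  weight(Z=1) = 4/15
Total weight = 1/15 + 4/15 = 1/3
P(Z=0 | obs) = 1/15 / 1/3 = 1/5
P(Z=1 | obs) = 4/15 / 1/3 = 4/5
argmax = 1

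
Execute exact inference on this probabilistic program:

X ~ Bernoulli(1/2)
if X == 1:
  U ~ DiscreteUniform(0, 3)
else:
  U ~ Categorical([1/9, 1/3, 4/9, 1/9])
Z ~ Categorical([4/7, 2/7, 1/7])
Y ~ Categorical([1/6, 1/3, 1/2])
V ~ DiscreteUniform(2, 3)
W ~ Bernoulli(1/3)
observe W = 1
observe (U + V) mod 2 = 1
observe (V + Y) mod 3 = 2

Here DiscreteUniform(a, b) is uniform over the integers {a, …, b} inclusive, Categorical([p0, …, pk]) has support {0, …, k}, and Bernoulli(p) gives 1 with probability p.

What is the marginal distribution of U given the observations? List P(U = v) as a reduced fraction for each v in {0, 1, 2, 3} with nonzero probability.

Enumerate traces; 24 have nonzero weight after conditioning:
  (X=0, U=0, Z=0, Y=2, V=3, W=1) weight 1/378
  (X=0, U=0, Z=1, Y=2, V=3, W=1) weight 1/756
  (X=0, U=0, Z=2, Y=2, V=3, W=1) weight 1/1512
  (X=0, U=1, Z=0, Y=0, V=2, W=1) weight 1/378
  (X=0, U=1, Z=1, Y=0, V=2, W=1) weight 1/756
  (X=0, U=1, Z=2, Y=0, V=2, W=1) weight 1/1512
  (X=0, U=2, Z=0, Y=2, V=3, W=1) weight 2/189
  (X=0, U=2, Z=1, Y=2, V=3, W=1) weight 1/189
  (X=0, U=3, Z=0, Y=0, V=2, W=1) weight 1/1134
  … 15 more
Group by U:
  weight(U=0) = 13/864
  weight(U=1) = 7/864
  weight(U=2) = 25/864
  weight(U=3) = 13/2592
Total weight = 13/864 + 7/864 + 25/864 + 13/2592 = 37/648
P(U=0 | obs) = 13/864 / 37/648 = 39/148
P(U=1 | obs) = 7/864 / 37/648 = 21/148
P(U=2 | obs) = 25/864 / 37/648 = 75/148
P(U=3 | obs) = 13/2592 / 37/648 = 13/148

P(U=0) = 39/148, P(U=1) = 21/148, P(U=2) = 75/148, P(U=3) = 13/148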